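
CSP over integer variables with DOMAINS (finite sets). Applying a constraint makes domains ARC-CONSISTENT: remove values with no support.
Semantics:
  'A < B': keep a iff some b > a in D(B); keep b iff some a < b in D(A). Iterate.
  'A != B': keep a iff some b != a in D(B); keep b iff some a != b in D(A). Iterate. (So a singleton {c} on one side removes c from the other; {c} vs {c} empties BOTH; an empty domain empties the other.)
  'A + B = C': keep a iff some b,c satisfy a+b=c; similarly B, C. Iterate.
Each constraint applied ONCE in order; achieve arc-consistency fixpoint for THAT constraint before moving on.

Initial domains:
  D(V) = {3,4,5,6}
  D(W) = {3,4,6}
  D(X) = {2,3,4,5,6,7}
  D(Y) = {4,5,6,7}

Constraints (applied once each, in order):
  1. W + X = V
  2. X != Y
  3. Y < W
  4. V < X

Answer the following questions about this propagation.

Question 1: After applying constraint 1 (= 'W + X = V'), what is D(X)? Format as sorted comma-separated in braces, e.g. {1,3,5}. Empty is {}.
Answer: {2,3}

Derivation:
Constraint 1 (W + X = V) on D(W)={3,4,6} D(X)={2,3,4,5,6,7} D(V)={3,4,5,6}: W {3,4,6}->{3,4}; X {2,3,4,5,6,7}->{2,3}; V {3,4,5,6}->{5,6}
So after constraint 1: D(X) = {2,3}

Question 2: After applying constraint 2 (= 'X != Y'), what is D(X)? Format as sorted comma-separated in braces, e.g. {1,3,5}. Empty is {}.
Constraint 1 (W + X = V) on D(W)={3,4,6} D(X)={2,3,4,5,6,7} D(V)={3,4,5,6}: W {3,4,6}->{3,4}; X {2,3,4,5,6,7}->{2,3}; V {3,4,5,6}->{5,6}
Constraint 2 (X != Y) on D(X)={2,3} D(Y)={4,5,6,7}: no change
So after constraint 2: D(X) = {2,3}

Answer: {2,3}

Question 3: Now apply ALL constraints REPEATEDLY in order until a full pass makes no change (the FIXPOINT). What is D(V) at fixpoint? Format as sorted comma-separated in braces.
Answer: {}

Derivation:
pass 0 (initial): D(V)={3,4,5,6}
pass 1: V {3,4,5,6}->{}; W {3,4,6}->{}; X {2,3,4,5,6,7}->{}; Y {4,5,6,7}->{}
pass 2: no change
Fixpoint after 2 passes: D(V) = {}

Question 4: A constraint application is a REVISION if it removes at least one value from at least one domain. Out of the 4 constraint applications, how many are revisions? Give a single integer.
Answer: 3

Derivation:
Constraint 1 (W + X = V) on D(W)={3,4,6} D(X)={2,3,4,5,6,7} D(V)={3,4,5,6}: W {3,4,6}->{3,4}; X {2,3,4,5,6,7}->{2,3}; V {3,4,5,6}->{5,6} => REVISION
Constraint 2 (X != Y) on D(X)={2,3} D(Y)={4,5,6,7}: no change => not a revision
Constraint 3 (Y < W) on D(Y)={4,5,6,7} D(W)={3,4}: Y {4,5,6,7}->{}; W {3,4}->{} => REVISION
Constraint 4 (V < X) on D(V)={5,6} D(X)={2,3}: V {5,6}->{}; X {2,3}->{} => REVISION
Total revisions = 3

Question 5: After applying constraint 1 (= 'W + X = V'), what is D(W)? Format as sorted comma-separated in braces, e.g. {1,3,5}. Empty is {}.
Answer: {3,4}

Derivation:
Constraint 1 (W + X = V) on D(W)={3,4,6} D(X)={2,3,4,5,6,7} D(V)={3,4,5,6}: W {3,4,6}->{3,4}; X {2,3,4,5,6,7}->{2,3}; V {3,4,5,6}->{5,6}
So after constraint 1: D(W) = {3,4}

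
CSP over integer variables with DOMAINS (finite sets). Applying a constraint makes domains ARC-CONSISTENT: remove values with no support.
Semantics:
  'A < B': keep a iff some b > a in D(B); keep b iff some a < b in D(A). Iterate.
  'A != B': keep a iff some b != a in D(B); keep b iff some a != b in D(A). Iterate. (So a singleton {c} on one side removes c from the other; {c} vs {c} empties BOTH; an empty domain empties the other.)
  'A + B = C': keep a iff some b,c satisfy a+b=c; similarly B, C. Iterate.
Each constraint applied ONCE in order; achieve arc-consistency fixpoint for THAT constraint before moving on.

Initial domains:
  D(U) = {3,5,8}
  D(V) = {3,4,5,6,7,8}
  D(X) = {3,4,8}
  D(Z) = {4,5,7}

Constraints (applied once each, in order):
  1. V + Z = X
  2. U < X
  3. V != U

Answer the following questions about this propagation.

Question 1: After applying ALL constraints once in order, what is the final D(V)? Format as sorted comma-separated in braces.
Constraint 1 (V + Z = X) on D(V)={3,4,5,6,7,8} D(Z)={4,5,7} D(X)={3,4,8}: V {3,4,5,6,7,8}->{3,4}; Z {4,5,7}->{4,5}; X {3,4,8}->{8}
Constraint 2 (U < X) on D(U)={3,5,8} D(X)={8}: U {3,5,8}->{3,5}
Constraint 3 (V != U) on D(V)={3,4} D(U)={3,5}: no change
So after all 3 constraints: D(V) = {3,4}

Answer: {3,4}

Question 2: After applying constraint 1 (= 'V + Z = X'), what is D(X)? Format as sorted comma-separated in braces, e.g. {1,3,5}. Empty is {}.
Constraint 1 (V + Z = X) on D(V)={3,4,5,6,7,8} D(Z)={4,5,7} D(X)={3,4,8}: V {3,4,5,6,7,8}->{3,4}; Z {4,5,7}->{4,5}; X {3,4,8}->{8}
So after constraint 1: D(X) = {8}

Answer: {8}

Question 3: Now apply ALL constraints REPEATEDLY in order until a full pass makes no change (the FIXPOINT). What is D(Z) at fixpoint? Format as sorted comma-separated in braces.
pass 0 (initial): D(Z)={4,5,7}
pass 1: U {3,5,8}->{3,5}; V {3,4,5,6,7,8}->{3,4}; X {3,4,8}->{8}; Z {4,5,7}->{4,5}
pass 2: no change
Fixpoint after 2 passes: D(Z) = {4,5}

Answer: {4,5}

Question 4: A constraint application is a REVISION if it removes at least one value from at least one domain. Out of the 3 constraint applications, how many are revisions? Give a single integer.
Constraint 1 (V + Z = X) on D(V)={3,4,5,6,7,8} D(Z)={4,5,7} D(X)={3,4,8}: V {3,4,5,6,7,8}->{3,4}; Z {4,5,7}->{4,5}; X {3,4,8}->{8} => REVISION
Constraint 2 (U < X) on D(U)={3,5,8} D(X)={8}: U {3,5,8}->{3,5} => REVISION
Constraint 3 (V != U) on D(V)={3,4} D(U)={3,5}: no change => not a revision
Total revisions = 2

Answer: 2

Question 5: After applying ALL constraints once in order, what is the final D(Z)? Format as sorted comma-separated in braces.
Constraint 1 (V + Z = X) on D(V)={3,4,5,6,7,8} D(Z)={4,5,7} D(X)={3,4,8}: V {3,4,5,6,7,8}->{3,4}; Z {4,5,7}->{4,5}; X {3,4,8}->{8}
Constraint 2 (U < X) on D(U)={3,5,8} D(X)={8}: U {3,5,8}->{3,5}
Constraint 3 (V != U) on D(V)={3,4} D(U)={3,5}: no change
So after all 3 constraints: D(Z) = {4,5}

Answer: {4,5}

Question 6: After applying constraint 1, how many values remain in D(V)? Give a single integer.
Constraint 1 (V + Z = X) on D(V)={3,4,5,6,7,8} D(Z)={4,5,7} D(X)={3,4,8}: V {3,4,5,6,7,8}->{3,4}; Z {4,5,7}->{4,5}; X {3,4,8}->{8}
So after constraint 1: D(V)={3,4}, size = 2

Answer: 2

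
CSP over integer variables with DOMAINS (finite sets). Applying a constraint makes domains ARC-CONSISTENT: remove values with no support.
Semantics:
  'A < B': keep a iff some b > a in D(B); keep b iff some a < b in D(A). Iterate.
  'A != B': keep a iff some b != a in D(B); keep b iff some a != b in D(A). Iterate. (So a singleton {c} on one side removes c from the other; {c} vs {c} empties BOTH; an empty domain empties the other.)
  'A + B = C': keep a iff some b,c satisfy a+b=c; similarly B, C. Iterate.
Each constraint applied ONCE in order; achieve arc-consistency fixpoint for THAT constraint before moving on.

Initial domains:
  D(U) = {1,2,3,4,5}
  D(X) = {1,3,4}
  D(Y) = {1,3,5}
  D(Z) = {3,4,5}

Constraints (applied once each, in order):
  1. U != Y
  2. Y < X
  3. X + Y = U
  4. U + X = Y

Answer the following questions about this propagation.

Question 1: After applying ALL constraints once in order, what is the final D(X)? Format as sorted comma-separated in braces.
Answer: {}

Derivation:
Constraint 1 (U != Y) on D(U)={1,2,3,4,5} D(Y)={1,3,5}: no change
Constraint 2 (Y < X) on D(Y)={1,3,5} D(X)={1,3,4}: Y {1,3,5}->{1,3}; X {1,3,4}->{3,4}
Constraint 3 (X + Y = U) on D(X)={3,4} D(Y)={1,3} D(U)={1,2,3,4,5}: Y {1,3}->{1}; U {1,2,3,4,5}->{4,5}
Constraint 4 (U + X = Y) on D(U)={4,5} D(X)={3,4} D(Y)={1}: U {4,5}->{}; X {3,4}->{}; Y {1}->{}
So after all 4 constraints: D(X) = {}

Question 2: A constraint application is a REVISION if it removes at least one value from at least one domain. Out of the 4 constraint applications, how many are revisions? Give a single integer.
Answer: 3

Derivation:
Constraint 1 (U != Y) on D(U)={1,2,3,4,5} D(Y)={1,3,5}: no change => not a revision
Constraint 2 (Y < X) on D(Y)={1,3,5} D(X)={1,3,4}: Y {1,3,5}->{1,3}; X {1,3,4}->{3,4} => REVISION
Constraint 3 (X + Y = U) on D(X)={3,4} D(Y)={1,3} D(U)={1,2,3,4,5}: Y {1,3}->{1}; U {1,2,3,4,5}->{4,5} => REVISION
Constraint 4 (U + X = Y) on D(U)={4,5} D(X)={3,4} D(Y)={1}: U {4,5}->{}; X {3,4}->{}; Y {1}->{} => REVISION
Total revisions = 3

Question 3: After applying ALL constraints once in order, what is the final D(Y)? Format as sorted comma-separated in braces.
Constraint 1 (U != Y) on D(U)={1,2,3,4,5} D(Y)={1,3,5}: no change
Constraint 2 (Y < X) on D(Y)={1,3,5} D(X)={1,3,4}: Y {1,3,5}->{1,3}; X {1,3,4}->{3,4}
Constraint 3 (X + Y = U) on D(X)={3,4} D(Y)={1,3} D(U)={1,2,3,4,5}: Y {1,3}->{1}; U {1,2,3,4,5}->{4,5}
Constraint 4 (U + X = Y) on D(U)={4,5} D(X)={3,4} D(Y)={1}: U {4,5}->{}; X {3,4}->{}; Y {1}->{}
So after all 4 constraints: D(Y) = {}

Answer: {}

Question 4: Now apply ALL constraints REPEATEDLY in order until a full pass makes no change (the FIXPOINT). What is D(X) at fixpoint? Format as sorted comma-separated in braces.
pass 0 (initial): D(X)={1,3,4}
pass 1: U {1,2,3,4,5}->{}; X {1,3,4}->{}; Y {1,3,5}->{}
pass 2: no change
Fixpoint after 2 passes: D(X) = {}

Answer: {}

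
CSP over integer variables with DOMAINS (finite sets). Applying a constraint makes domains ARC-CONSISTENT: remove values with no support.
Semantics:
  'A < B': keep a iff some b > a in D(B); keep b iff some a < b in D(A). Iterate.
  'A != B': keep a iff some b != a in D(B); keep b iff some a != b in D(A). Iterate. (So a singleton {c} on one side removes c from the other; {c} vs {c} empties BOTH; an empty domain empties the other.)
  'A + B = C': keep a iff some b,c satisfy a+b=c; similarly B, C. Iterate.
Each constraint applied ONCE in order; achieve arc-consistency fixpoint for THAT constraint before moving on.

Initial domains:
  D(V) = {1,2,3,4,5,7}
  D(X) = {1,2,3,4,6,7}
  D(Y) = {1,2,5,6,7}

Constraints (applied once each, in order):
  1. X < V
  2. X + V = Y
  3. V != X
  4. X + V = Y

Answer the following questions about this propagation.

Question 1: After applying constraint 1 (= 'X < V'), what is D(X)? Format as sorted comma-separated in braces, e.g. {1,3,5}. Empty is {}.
Constraint 1 (X < V) on D(X)={1,2,3,4,6,7} D(V)={1,2,3,4,5,7}: X {1,2,3,4,6,7}->{1,2,3,4,6}; V {1,2,3,4,5,7}->{2,3,4,5,7}
So after constraint 1: D(X) = {1,2,3,4,6}

Answer: {1,2,3,4,6}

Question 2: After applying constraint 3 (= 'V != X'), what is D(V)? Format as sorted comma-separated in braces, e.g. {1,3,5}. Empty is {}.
Constraint 1 (X < V) on D(X)={1,2,3,4,6,7} D(V)={1,2,3,4,5,7}: X {1,2,3,4,6,7}->{1,2,3,4,6}; V {1,2,3,4,5,7}->{2,3,4,5,7}
Constraint 2 (X + V = Y) on D(X)={1,2,3,4,6} D(V)={2,3,4,5,7} D(Y)={1,2,5,6,7}: X {1,2,3,4,6}->{1,2,3,4}; V {2,3,4,5,7}->{2,3,4,5}; Y {1,2,5,6,7}->{5,6,7}
Constraint 3 (V != X) on D(V)={2,3,4,5} D(X)={1,2,3,4}: no change
So after constraint 3: D(V) = {2,3,4,5}

Answer: {2,3,4,5}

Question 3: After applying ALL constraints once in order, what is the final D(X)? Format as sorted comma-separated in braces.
Constraint 1 (X < V) on D(X)={1,2,3,4,6,7} D(V)={1,2,3,4,5,7}: X {1,2,3,4,6,7}->{1,2,3,4,6}; V {1,2,3,4,5,7}->{2,3,4,5,7}
Constraint 2 (X + V = Y) on D(X)={1,2,3,4,6} D(V)={2,3,4,5,7} D(Y)={1,2,5,6,7}: X {1,2,3,4,6}->{1,2,3,4}; V {2,3,4,5,7}->{2,3,4,5}; Y {1,2,5,6,7}->{5,6,7}
Constraint 3 (V != X) on D(V)={2,3,4,5} D(X)={1,2,3,4}: no change
Constraint 4 (X + V = Y) on D(X)={1,2,3,4} D(V)={2,3,4,5} D(Y)={5,6,7}: no change
So after all 4 constraints: D(X) = {1,2,3,4}

Answer: {1,2,3,4}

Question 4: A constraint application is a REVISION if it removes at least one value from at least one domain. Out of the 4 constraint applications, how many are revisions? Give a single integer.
Constraint 1 (X < V) on D(X)={1,2,3,4,6,7} D(V)={1,2,3,4,5,7}: X {1,2,3,4,6,7}->{1,2,3,4,6}; V {1,2,3,4,5,7}->{2,3,4,5,7} => REVISION
Constraint 2 (X + V = Y) on D(X)={1,2,3,4,6} D(V)={2,3,4,5,7} D(Y)={1,2,5,6,7}: X {1,2,3,4,6}->{1,2,3,4}; V {2,3,4,5,7}->{2,3,4,5}; Y {1,2,5,6,7}->{5,6,7} => REVISION
Constraint 3 (V != X) on D(V)={2,3,4,5} D(X)={1,2,3,4}: no change => not a revision
Constraint 4 (X + V = Y) on D(X)={1,2,3,4} D(V)={2,3,4,5} D(Y)={5,6,7}: no change => not a revision
Total revisions = 2

Answer: 2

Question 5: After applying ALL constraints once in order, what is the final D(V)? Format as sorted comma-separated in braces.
Constraint 1 (X < V) on D(X)={1,2,3,4,6,7} D(V)={1,2,3,4,5,7}: X {1,2,3,4,6,7}->{1,2,3,4,6}; V {1,2,3,4,5,7}->{2,3,4,5,7}
Constraint 2 (X + V = Y) on D(X)={1,2,3,4,6} D(V)={2,3,4,5,7} D(Y)={1,2,5,6,7}: X {1,2,3,4,6}->{1,2,3,4}; V {2,3,4,5,7}->{2,3,4,5}; Y {1,2,5,6,7}->{5,6,7}
Constraint 3 (V != X) on D(V)={2,3,4,5} D(X)={1,2,3,4}: no change
Constraint 4 (X + V = Y) on D(X)={1,2,3,4} D(V)={2,3,4,5} D(Y)={5,6,7}: no change
So after all 4 constraints: D(V) = {2,3,4,5}

Answer: {2,3,4,5}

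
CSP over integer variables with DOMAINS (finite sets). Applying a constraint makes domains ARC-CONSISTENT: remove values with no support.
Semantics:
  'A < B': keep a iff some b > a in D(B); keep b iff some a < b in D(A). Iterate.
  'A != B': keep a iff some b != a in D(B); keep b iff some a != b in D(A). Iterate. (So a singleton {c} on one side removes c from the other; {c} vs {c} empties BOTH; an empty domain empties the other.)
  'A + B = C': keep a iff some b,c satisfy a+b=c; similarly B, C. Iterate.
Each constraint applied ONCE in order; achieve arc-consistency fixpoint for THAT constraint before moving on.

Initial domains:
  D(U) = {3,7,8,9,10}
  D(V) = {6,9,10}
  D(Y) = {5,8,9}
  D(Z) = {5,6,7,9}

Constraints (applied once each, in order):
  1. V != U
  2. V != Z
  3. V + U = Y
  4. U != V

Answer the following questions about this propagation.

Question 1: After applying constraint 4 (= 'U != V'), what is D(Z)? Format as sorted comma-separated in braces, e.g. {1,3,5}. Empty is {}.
Constraint 1 (V != U) on D(V)={6,9,10} D(U)={3,7,8,9,10}: no change
Constraint 2 (V != Z) on D(V)={6,9,10} D(Z)={5,6,7,9}: no change
Constraint 3 (V + U = Y) on D(V)={6,9,10} D(U)={3,7,8,9,10} D(Y)={5,8,9}: V {6,9,10}->{6}; U {3,7,8,9,10}->{3}; Y {5,8,9}->{9}
Constraint 4 (U != V) on D(U)={3} D(V)={6}: no change
So after constraint 4: D(Z) = {5,6,7,9}

Answer: {5,6,7,9}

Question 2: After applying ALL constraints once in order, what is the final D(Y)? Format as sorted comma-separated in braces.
Constraint 1 (V != U) on D(V)={6,9,10} D(U)={3,7,8,9,10}: no change
Constraint 2 (V != Z) on D(V)={6,9,10} D(Z)={5,6,7,9}: no change
Constraint 3 (V + U = Y) on D(V)={6,9,10} D(U)={3,7,8,9,10} D(Y)={5,8,9}: V {6,9,10}->{6}; U {3,7,8,9,10}->{3}; Y {5,8,9}->{9}
Constraint 4 (U != V) on D(U)={3} D(V)={6}: no change
So after all 4 constraints: D(Y) = {9}

Answer: {9}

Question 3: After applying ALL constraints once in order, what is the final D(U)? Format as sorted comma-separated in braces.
Answer: {3}

Derivation:
Constraint 1 (V != U) on D(V)={6,9,10} D(U)={3,7,8,9,10}: no change
Constraint 2 (V != Z) on D(V)={6,9,10} D(Z)={5,6,7,9}: no change
Constraint 3 (V + U = Y) on D(V)={6,9,10} D(U)={3,7,8,9,10} D(Y)={5,8,9}: V {6,9,10}->{6}; U {3,7,8,9,10}->{3}; Y {5,8,9}->{9}
Constraint 4 (U != V) on D(U)={3} D(V)={6}: no change
So after all 4 constraints: D(U) = {3}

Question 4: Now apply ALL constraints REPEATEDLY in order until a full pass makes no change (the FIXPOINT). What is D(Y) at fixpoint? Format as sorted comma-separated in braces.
pass 0 (initial): D(Y)={5,8,9}
pass 1: U {3,7,8,9,10}->{3}; V {6,9,10}->{6}; Y {5,8,9}->{9}
pass 2: Z {5,6,7,9}->{5,7,9}
pass 3: no change
Fixpoint after 3 passes: D(Y) = {9}

Answer: {9}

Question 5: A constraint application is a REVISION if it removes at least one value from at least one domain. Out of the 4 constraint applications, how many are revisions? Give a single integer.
Constraint 1 (V != U) on D(V)={6,9,10} D(U)={3,7,8,9,10}: no change => not a revision
Constraint 2 (V != Z) on D(V)={6,9,10} D(Z)={5,6,7,9}: no change => not a revision
Constraint 3 (V + U = Y) on D(V)={6,9,10} D(U)={3,7,8,9,10} D(Y)={5,8,9}: V {6,9,10}->{6}; U {3,7,8,9,10}->{3}; Y {5,8,9}->{9} => REVISION
Constraint 4 (U != V) on D(U)={3} D(V)={6}: no change => not a revision
Total revisions = 1

Answer: 1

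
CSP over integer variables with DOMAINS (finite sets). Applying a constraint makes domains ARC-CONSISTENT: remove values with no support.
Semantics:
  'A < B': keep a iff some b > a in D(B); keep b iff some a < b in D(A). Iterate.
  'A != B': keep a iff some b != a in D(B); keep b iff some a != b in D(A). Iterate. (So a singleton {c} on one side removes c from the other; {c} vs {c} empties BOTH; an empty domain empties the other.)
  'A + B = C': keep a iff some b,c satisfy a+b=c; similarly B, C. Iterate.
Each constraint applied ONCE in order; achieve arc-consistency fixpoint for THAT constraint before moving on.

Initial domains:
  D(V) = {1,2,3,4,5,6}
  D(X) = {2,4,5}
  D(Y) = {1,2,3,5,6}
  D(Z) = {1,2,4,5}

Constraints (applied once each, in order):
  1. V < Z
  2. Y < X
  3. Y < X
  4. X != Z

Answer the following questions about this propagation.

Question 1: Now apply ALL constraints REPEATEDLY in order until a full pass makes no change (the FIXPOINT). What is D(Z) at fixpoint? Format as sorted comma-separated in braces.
Answer: {2,4,5}

Derivation:
pass 0 (initial): D(Z)={1,2,4,5}
pass 1: V {1,2,3,4,5,6}->{1,2,3,4}; Y {1,2,3,5,6}->{1,2,3}; Z {1,2,4,5}->{2,4,5}
pass 2: no change
Fixpoint after 2 passes: D(Z) = {2,4,5}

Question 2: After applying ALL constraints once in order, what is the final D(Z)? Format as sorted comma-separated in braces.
Answer: {2,4,5}

Derivation:
Constraint 1 (V < Z) on D(V)={1,2,3,4,5,6} D(Z)={1,2,4,5}: V {1,2,3,4,5,6}->{1,2,3,4}; Z {1,2,4,5}->{2,4,5}
Constraint 2 (Y < X) on D(Y)={1,2,3,5,6} D(X)={2,4,5}: Y {1,2,3,5,6}->{1,2,3}
Constraint 3 (Y < X) on D(Y)={1,2,3} D(X)={2,4,5}: no change
Constraint 4 (X != Z) on D(X)={2,4,5} D(Z)={2,4,5}: no change
So after all 4 constraints: D(Z) = {2,4,5}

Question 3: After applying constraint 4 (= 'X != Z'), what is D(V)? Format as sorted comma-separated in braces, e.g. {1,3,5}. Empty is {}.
Answer: {1,2,3,4}

Derivation:
Constraint 1 (V < Z) on D(V)={1,2,3,4,5,6} D(Z)={1,2,4,5}: V {1,2,3,4,5,6}->{1,2,3,4}; Z {1,2,4,5}->{2,4,5}
Constraint 2 (Y < X) on D(Y)={1,2,3,5,6} D(X)={2,4,5}: Y {1,2,3,5,6}->{1,2,3}
Constraint 3 (Y < X) on D(Y)={1,2,3} D(X)={2,4,5}: no change
Constraint 4 (X != Z) on D(X)={2,4,5} D(Z)={2,4,5}: no change
So after constraint 4: D(V) = {1,2,3,4}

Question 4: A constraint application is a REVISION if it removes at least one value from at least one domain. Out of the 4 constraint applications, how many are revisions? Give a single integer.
Answer: 2

Derivation:
Constraint 1 (V < Z) on D(V)={1,2,3,4,5,6} D(Z)={1,2,4,5}: V {1,2,3,4,5,6}->{1,2,3,4}; Z {1,2,4,5}->{2,4,5} => REVISION
Constraint 2 (Y < X) on D(Y)={1,2,3,5,6} D(X)={2,4,5}: Y {1,2,3,5,6}->{1,2,3} => REVISION
Constraint 3 (Y < X) on D(Y)={1,2,3} D(X)={2,4,5}: no change => not a revision
Constraint 4 (X != Z) on D(X)={2,4,5} D(Z)={2,4,5}: no change => not a revision
Total revisions = 2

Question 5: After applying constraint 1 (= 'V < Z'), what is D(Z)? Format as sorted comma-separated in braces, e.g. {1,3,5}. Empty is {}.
Constraint 1 (V < Z) on D(V)={1,2,3,4,5,6} D(Z)={1,2,4,5}: V {1,2,3,4,5,6}->{1,2,3,4}; Z {1,2,4,5}->{2,4,5}
So after constraint 1: D(Z) = {2,4,5}

Answer: {2,4,5}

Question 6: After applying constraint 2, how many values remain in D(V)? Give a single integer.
Answer: 4

Derivation:
Constraint 1 (V < Z) on D(V)={1,2,3,4,5,6} D(Z)={1,2,4,5}: V {1,2,3,4,5,6}->{1,2,3,4}; Z {1,2,4,5}->{2,4,5}
Constraint 2 (Y < X) on D(Y)={1,2,3,5,6} D(X)={2,4,5}: Y {1,2,3,5,6}->{1,2,3}
So after constraint 2: D(V)={1,2,3,4}, size = 4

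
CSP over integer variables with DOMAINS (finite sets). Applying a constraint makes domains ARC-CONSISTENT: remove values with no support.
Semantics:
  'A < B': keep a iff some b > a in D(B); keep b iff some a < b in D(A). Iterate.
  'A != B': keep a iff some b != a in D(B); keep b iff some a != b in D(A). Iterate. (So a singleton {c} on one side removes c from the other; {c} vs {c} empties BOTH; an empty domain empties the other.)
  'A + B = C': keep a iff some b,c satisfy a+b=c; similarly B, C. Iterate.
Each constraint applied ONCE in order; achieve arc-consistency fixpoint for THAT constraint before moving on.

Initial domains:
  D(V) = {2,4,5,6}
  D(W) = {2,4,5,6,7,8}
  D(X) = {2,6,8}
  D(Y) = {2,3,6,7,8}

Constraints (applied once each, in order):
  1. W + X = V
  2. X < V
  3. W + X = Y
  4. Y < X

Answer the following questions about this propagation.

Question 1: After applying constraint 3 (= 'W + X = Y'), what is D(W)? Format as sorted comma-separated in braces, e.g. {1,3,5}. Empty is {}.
Answer: {4}

Derivation:
Constraint 1 (W + X = V) on D(W)={2,4,5,6,7,8} D(X)={2,6,8} D(V)={2,4,5,6}: W {2,4,5,6,7,8}->{2,4}; X {2,6,8}->{2}; V {2,4,5,6}->{4,6}
Constraint 2 (X < V) on D(X)={2} D(V)={4,6}: no change
Constraint 3 (W + X = Y) on D(W)={2,4} D(X)={2} D(Y)={2,3,6,7,8}: W {2,4}->{4}; Y {2,3,6,7,8}->{6}
So after constraint 3: D(W) = {4}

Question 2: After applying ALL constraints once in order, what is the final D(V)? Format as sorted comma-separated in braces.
Answer: {4,6}

Derivation:
Constraint 1 (W + X = V) on D(W)={2,4,5,6,7,8} D(X)={2,6,8} D(V)={2,4,5,6}: W {2,4,5,6,7,8}->{2,4}; X {2,6,8}->{2}; V {2,4,5,6}->{4,6}
Constraint 2 (X < V) on D(X)={2} D(V)={4,6}: no change
Constraint 3 (W + X = Y) on D(W)={2,4} D(X)={2} D(Y)={2,3,6,7,8}: W {2,4}->{4}; Y {2,3,6,7,8}->{6}
Constraint 4 (Y < X) on D(Y)={6} D(X)={2}: Y {6}->{}; X {2}->{}
So after all 4 constraints: D(V) = {4,6}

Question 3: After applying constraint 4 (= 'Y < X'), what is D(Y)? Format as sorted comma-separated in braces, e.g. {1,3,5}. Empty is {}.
Constraint 1 (W + X = V) on D(W)={2,4,5,6,7,8} D(X)={2,6,8} D(V)={2,4,5,6}: W {2,4,5,6,7,8}->{2,4}; X {2,6,8}->{2}; V {2,4,5,6}->{4,6}
Constraint 2 (X < V) on D(X)={2} D(V)={4,6}: no change
Constraint 3 (W + X = Y) on D(W)={2,4} D(X)={2} D(Y)={2,3,6,7,8}: W {2,4}->{4}; Y {2,3,6,7,8}->{6}
Constraint 4 (Y < X) on D(Y)={6} D(X)={2}: Y {6}->{}; X {2}->{}
So after constraint 4: D(Y) = {}

Answer: {}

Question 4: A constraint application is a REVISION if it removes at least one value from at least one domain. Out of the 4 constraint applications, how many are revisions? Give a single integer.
Constraint 1 (W + X = V) on D(W)={2,4,5,6,7,8} D(X)={2,6,8} D(V)={2,4,5,6}: W {2,4,5,6,7,8}->{2,4}; X {2,6,8}->{2}; V {2,4,5,6}->{4,6} => REVISION
Constraint 2 (X < V) on D(X)={2} D(V)={4,6}: no change => not a revision
Constraint 3 (W + X = Y) on D(W)={2,4} D(X)={2} D(Y)={2,3,6,7,8}: W {2,4}->{4}; Y {2,3,6,7,8}->{6} => REVISION
Constraint 4 (Y < X) on D(Y)={6} D(X)={2}: Y {6}->{}; X {2}->{} => REVISION
Total revisions = 3

Answer: 3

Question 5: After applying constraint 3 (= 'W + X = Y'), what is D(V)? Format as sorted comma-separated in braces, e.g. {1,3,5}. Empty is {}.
Constraint 1 (W + X = V) on D(W)={2,4,5,6,7,8} D(X)={2,6,8} D(V)={2,4,5,6}: W {2,4,5,6,7,8}->{2,4}; X {2,6,8}->{2}; V {2,4,5,6}->{4,6}
Constraint 2 (X < V) on D(X)={2} D(V)={4,6}: no change
Constraint 3 (W + X = Y) on D(W)={2,4} D(X)={2} D(Y)={2,3,6,7,8}: W {2,4}->{4}; Y {2,3,6,7,8}->{6}
So after constraint 3: D(V) = {4,6}

Answer: {4,6}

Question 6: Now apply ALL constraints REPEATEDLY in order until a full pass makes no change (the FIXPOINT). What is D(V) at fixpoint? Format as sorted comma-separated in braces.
Answer: {}

Derivation:
pass 0 (initial): D(V)={2,4,5,6}
pass 1: V {2,4,5,6}->{4,6}; W {2,4,5,6,7,8}->{4}; X {2,6,8}->{}; Y {2,3,6,7,8}->{}
pass 2: V {4,6}->{}; W {4}->{}
pass 3: no change
Fixpoint after 3 passes: D(V) = {}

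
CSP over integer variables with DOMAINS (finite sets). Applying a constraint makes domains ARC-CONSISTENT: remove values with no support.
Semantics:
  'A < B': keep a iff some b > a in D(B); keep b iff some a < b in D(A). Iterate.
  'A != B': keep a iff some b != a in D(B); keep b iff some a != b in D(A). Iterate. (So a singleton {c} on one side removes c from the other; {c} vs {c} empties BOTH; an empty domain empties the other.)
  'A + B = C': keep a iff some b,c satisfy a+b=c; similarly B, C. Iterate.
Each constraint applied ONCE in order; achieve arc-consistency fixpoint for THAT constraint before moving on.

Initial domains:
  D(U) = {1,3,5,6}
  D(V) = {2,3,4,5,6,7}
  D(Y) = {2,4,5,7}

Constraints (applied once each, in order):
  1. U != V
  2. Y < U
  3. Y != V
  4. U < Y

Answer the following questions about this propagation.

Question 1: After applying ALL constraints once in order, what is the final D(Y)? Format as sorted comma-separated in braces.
Answer: {4,5}

Derivation:
Constraint 1 (U != V) on D(U)={1,3,5,6} D(V)={2,3,4,5,6,7}: no change
Constraint 2 (Y < U) on D(Y)={2,4,5,7} D(U)={1,3,5,6}: Y {2,4,5,7}->{2,4,5}; U {1,3,5,6}->{3,5,6}
Constraint 3 (Y != V) on D(Y)={2,4,5} D(V)={2,3,4,5,6,7}: no change
Constraint 4 (U < Y) on D(U)={3,5,6} D(Y)={2,4,5}: U {3,5,6}->{3}; Y {2,4,5}->{4,5}
So after all 4 constraints: D(Y) = {4,5}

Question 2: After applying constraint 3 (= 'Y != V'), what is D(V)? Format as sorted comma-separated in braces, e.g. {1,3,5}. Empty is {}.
Answer: {2,3,4,5,6,7}

Derivation:
Constraint 1 (U != V) on D(U)={1,3,5,6} D(V)={2,3,4,5,6,7}: no change
Constraint 2 (Y < U) on D(Y)={2,4,5,7} D(U)={1,3,5,6}: Y {2,4,5,7}->{2,4,5}; U {1,3,5,6}->{3,5,6}
Constraint 3 (Y != V) on D(Y)={2,4,5} D(V)={2,3,4,5,6,7}: no change
So after constraint 3: D(V) = {2,3,4,5,6,7}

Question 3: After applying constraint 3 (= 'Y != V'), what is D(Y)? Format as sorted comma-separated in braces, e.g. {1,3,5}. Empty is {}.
Constraint 1 (U != V) on D(U)={1,3,5,6} D(V)={2,3,4,5,6,7}: no change
Constraint 2 (Y < U) on D(Y)={2,4,5,7} D(U)={1,3,5,6}: Y {2,4,5,7}->{2,4,5}; U {1,3,5,6}->{3,5,6}
Constraint 3 (Y != V) on D(Y)={2,4,5} D(V)={2,3,4,5,6,7}: no change
So after constraint 3: D(Y) = {2,4,5}

Answer: {2,4,5}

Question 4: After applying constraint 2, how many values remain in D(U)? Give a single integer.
Answer: 3

Derivation:
Constraint 1 (U != V) on D(U)={1,3,5,6} D(V)={2,3,4,5,6,7}: no change
Constraint 2 (Y < U) on D(Y)={2,4,5,7} D(U)={1,3,5,6}: Y {2,4,5,7}->{2,4,5}; U {1,3,5,6}->{3,5,6}
So after constraint 2: D(U)={3,5,6}, size = 3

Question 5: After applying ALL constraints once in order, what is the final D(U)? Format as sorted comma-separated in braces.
Constraint 1 (U != V) on D(U)={1,3,5,6} D(V)={2,3,4,5,6,7}: no change
Constraint 2 (Y < U) on D(Y)={2,4,5,7} D(U)={1,3,5,6}: Y {2,4,5,7}->{2,4,5}; U {1,3,5,6}->{3,5,6}
Constraint 3 (Y != V) on D(Y)={2,4,5} D(V)={2,3,4,5,6,7}: no change
Constraint 4 (U < Y) on D(U)={3,5,6} D(Y)={2,4,5}: U {3,5,6}->{3}; Y {2,4,5}->{4,5}
So after all 4 constraints: D(U) = {3}

Answer: {3}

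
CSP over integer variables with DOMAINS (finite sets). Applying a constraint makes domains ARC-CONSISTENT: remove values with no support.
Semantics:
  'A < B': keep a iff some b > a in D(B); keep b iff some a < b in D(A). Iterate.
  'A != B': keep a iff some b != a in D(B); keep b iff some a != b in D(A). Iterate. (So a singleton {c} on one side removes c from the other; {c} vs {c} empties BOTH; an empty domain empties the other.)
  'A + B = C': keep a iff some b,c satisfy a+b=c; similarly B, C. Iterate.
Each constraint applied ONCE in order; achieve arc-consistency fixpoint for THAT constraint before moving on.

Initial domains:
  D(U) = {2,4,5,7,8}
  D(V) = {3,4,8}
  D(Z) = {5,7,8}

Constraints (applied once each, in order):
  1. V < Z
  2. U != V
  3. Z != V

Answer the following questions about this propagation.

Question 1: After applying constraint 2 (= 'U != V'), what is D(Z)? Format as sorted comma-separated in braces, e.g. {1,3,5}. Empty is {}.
Constraint 1 (V < Z) on D(V)={3,4,8} D(Z)={5,7,8}: V {3,4,8}->{3,4}
Constraint 2 (U != V) on D(U)={2,4,5,7,8} D(V)={3,4}: no change
So after constraint 2: D(Z) = {5,7,8}

Answer: {5,7,8}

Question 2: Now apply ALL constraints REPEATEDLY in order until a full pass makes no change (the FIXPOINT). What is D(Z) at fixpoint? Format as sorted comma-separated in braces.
pass 0 (initial): D(Z)={5,7,8}
pass 1: V {3,4,8}->{3,4}
pass 2: no change
Fixpoint after 2 passes: D(Z) = {5,7,8}

Answer: {5,7,8}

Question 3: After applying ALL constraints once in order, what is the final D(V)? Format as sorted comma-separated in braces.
Answer: {3,4}

Derivation:
Constraint 1 (V < Z) on D(V)={3,4,8} D(Z)={5,7,8}: V {3,4,8}->{3,4}
Constraint 2 (U != V) on D(U)={2,4,5,7,8} D(V)={3,4}: no change
Constraint 3 (Z != V) on D(Z)={5,7,8} D(V)={3,4}: no change
So after all 3 constraints: D(V) = {3,4}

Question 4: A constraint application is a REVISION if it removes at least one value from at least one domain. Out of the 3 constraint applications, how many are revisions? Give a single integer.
Constraint 1 (V < Z) on D(V)={3,4,8} D(Z)={5,7,8}: V {3,4,8}->{3,4} => REVISION
Constraint 2 (U != V) on D(U)={2,4,5,7,8} D(V)={3,4}: no change => not a revision
Constraint 3 (Z != V) on D(Z)={5,7,8} D(V)={3,4}: no change => not a revision
Total revisions = 1

Answer: 1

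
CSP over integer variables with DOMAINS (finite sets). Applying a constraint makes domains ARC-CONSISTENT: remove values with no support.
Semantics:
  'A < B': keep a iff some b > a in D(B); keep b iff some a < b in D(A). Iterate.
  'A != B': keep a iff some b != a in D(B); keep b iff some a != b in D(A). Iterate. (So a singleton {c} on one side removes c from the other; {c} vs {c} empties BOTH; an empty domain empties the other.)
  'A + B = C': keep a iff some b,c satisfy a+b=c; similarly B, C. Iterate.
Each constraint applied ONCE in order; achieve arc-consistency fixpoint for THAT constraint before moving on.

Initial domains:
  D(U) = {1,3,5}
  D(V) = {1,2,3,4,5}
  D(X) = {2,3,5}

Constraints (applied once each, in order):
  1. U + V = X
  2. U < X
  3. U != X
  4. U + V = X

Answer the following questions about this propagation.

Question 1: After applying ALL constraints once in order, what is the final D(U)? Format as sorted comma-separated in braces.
Answer: {1,3}

Derivation:
Constraint 1 (U + V = X) on D(U)={1,3,5} D(V)={1,2,3,4,5} D(X)={2,3,5}: U {1,3,5}->{1,3}; V {1,2,3,4,5}->{1,2,4}
Constraint 2 (U < X) on D(U)={1,3} D(X)={2,3,5}: no change
Constraint 3 (U != X) on D(U)={1,3} D(X)={2,3,5}: no change
Constraint 4 (U + V = X) on D(U)={1,3} D(V)={1,2,4} D(X)={2,3,5}: no change
So after all 4 constraints: D(U) = {1,3}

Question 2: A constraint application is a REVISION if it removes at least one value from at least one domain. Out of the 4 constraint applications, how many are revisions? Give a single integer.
Constraint 1 (U + V = X) on D(U)={1,3,5} D(V)={1,2,3,4,5} D(X)={2,3,5}: U {1,3,5}->{1,3}; V {1,2,3,4,5}->{1,2,4} => REVISION
Constraint 2 (U < X) on D(U)={1,3} D(X)={2,3,5}: no change => not a revision
Constraint 3 (U != X) on D(U)={1,3} D(X)={2,3,5}: no change => not a revision
Constraint 4 (U + V = X) on D(U)={1,3} D(V)={1,2,4} D(X)={2,3,5}: no change => not a revision
Total revisions = 1

Answer: 1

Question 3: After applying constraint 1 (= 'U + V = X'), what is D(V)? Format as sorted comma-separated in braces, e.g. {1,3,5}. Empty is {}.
Constraint 1 (U + V = X) on D(U)={1,3,5} D(V)={1,2,3,4,5} D(X)={2,3,5}: U {1,3,5}->{1,3}; V {1,2,3,4,5}->{1,2,4}
So after constraint 1: D(V) = {1,2,4}

Answer: {1,2,4}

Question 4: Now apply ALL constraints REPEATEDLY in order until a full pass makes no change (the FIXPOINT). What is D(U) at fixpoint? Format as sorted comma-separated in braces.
Answer: {1,3}

Derivation:
pass 0 (initial): D(U)={1,3,5}
pass 1: U {1,3,5}->{1,3}; V {1,2,3,4,5}->{1,2,4}
pass 2: no change
Fixpoint after 2 passes: D(U) = {1,3}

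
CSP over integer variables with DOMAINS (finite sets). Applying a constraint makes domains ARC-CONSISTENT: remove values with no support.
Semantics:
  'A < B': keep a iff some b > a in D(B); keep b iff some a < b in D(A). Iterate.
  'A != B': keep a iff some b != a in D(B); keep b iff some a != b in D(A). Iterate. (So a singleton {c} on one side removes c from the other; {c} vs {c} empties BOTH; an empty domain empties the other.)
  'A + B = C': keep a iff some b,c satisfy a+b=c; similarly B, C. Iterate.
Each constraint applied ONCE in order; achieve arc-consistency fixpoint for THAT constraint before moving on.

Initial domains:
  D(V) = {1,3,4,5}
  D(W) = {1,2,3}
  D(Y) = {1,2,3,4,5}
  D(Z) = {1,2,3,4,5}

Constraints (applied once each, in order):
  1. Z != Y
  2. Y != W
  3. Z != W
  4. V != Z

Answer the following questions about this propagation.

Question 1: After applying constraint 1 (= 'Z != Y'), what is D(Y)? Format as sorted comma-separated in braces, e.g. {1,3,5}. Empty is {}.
Constraint 1 (Z != Y) on D(Z)={1,2,3,4,5} D(Y)={1,2,3,4,5}: no change
So after constraint 1: D(Y) = {1,2,3,4,5}

Answer: {1,2,3,4,5}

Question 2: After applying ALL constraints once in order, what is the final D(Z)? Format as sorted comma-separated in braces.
Answer: {1,2,3,4,5}

Derivation:
Constraint 1 (Z != Y) on D(Z)={1,2,3,4,5} D(Y)={1,2,3,4,5}: no change
Constraint 2 (Y != W) on D(Y)={1,2,3,4,5} D(W)={1,2,3}: no change
Constraint 3 (Z != W) on D(Z)={1,2,3,4,5} D(W)={1,2,3}: no change
Constraint 4 (V != Z) on D(V)={1,3,4,5} D(Z)={1,2,3,4,5}: no change
So after all 4 constraints: D(Z) = {1,2,3,4,5}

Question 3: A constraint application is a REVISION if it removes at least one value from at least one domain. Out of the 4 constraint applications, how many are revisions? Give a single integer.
Answer: 0

Derivation:
Constraint 1 (Z != Y) on D(Z)={1,2,3,4,5} D(Y)={1,2,3,4,5}: no change => not a revision
Constraint 2 (Y != W) on D(Y)={1,2,3,4,5} D(W)={1,2,3}: no change => not a revision
Constraint 3 (Z != W) on D(Z)={1,2,3,4,5} D(W)={1,2,3}: no change => not a revision
Constraint 4 (V != Z) on D(V)={1,3,4,5} D(Z)={1,2,3,4,5}: no change => not a revision
Total revisions = 0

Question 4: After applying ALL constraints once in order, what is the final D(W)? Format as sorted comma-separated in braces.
Answer: {1,2,3}

Derivation:
Constraint 1 (Z != Y) on D(Z)={1,2,3,4,5} D(Y)={1,2,3,4,5}: no change
Constraint 2 (Y != W) on D(Y)={1,2,3,4,5} D(W)={1,2,3}: no change
Constraint 3 (Z != W) on D(Z)={1,2,3,4,5} D(W)={1,2,3}: no change
Constraint 4 (V != Z) on D(V)={1,3,4,5} D(Z)={1,2,3,4,5}: no change
So after all 4 constraints: D(W) = {1,2,3}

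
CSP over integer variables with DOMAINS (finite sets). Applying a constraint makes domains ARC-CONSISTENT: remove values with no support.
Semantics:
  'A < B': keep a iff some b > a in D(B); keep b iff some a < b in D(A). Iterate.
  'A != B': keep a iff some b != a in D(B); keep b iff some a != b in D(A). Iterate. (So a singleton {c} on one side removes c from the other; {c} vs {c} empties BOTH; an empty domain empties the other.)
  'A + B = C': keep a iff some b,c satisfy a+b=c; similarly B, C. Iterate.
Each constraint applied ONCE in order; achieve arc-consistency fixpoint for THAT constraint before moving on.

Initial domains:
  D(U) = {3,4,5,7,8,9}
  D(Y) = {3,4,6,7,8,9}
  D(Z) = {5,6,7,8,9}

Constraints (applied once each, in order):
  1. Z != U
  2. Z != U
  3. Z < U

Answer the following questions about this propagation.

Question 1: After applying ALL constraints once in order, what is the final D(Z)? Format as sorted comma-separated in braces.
Constraint 1 (Z != U) on D(Z)={5,6,7,8,9} D(U)={3,4,5,7,8,9}: no change
Constraint 2 (Z != U) on D(Z)={5,6,7,8,9} D(U)={3,4,5,7,8,9}: no change
Constraint 3 (Z < U) on D(Z)={5,6,7,8,9} D(U)={3,4,5,7,8,9}: Z {5,6,7,8,9}->{5,6,7,8}; U {3,4,5,7,8,9}->{7,8,9}
So after all 3 constraints: D(Z) = {5,6,7,8}

Answer: {5,6,7,8}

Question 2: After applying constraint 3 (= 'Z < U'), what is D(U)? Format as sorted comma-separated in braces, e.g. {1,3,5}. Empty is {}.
Constraint 1 (Z != U) on D(Z)={5,6,7,8,9} D(U)={3,4,5,7,8,9}: no change
Constraint 2 (Z != U) on D(Z)={5,6,7,8,9} D(U)={3,4,5,7,8,9}: no change
Constraint 3 (Z < U) on D(Z)={5,6,7,8,9} D(U)={3,4,5,7,8,9}: Z {5,6,7,8,9}->{5,6,7,8}; U {3,4,5,7,8,9}->{7,8,9}
So after constraint 3: D(U) = {7,8,9}

Answer: {7,8,9}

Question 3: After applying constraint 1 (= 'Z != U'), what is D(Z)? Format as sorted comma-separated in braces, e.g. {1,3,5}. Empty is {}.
Answer: {5,6,7,8,9}

Derivation:
Constraint 1 (Z != U) on D(Z)={5,6,7,8,9} D(U)={3,4,5,7,8,9}: no change
So after constraint 1: D(Z) = {5,6,7,8,9}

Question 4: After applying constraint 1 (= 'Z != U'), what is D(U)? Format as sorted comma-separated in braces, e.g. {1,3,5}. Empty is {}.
Answer: {3,4,5,7,8,9}

Derivation:
Constraint 1 (Z != U) on D(Z)={5,6,7,8,9} D(U)={3,4,5,7,8,9}: no change
So after constraint 1: D(U) = {3,4,5,7,8,9}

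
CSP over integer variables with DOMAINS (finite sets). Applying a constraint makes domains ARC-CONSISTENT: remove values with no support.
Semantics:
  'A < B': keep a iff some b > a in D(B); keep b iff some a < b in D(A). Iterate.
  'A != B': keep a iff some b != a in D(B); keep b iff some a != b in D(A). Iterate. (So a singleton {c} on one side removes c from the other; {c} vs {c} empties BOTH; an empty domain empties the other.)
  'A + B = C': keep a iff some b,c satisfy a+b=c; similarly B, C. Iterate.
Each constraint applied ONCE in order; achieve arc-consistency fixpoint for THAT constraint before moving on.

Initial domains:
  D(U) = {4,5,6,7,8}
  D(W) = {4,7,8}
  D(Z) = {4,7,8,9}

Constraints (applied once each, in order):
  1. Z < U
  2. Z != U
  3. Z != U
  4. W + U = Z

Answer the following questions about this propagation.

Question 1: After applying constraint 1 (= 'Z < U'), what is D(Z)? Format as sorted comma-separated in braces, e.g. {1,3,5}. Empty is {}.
Answer: {4,7}

Derivation:
Constraint 1 (Z < U) on D(Z)={4,7,8,9} D(U)={4,5,6,7,8}: Z {4,7,8,9}->{4,7}; U {4,5,6,7,8}->{5,6,7,8}
So after constraint 1: D(Z) = {4,7}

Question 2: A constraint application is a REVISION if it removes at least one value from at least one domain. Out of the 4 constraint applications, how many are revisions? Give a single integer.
Answer: 2

Derivation:
Constraint 1 (Z < U) on D(Z)={4,7,8,9} D(U)={4,5,6,7,8}: Z {4,7,8,9}->{4,7}; U {4,5,6,7,8}->{5,6,7,8} => REVISION
Constraint 2 (Z != U) on D(Z)={4,7} D(U)={5,6,7,8}: no change => not a revision
Constraint 3 (Z != U) on D(Z)={4,7} D(U)={5,6,7,8}: no change => not a revision
Constraint 4 (W + U = Z) on D(W)={4,7,8} D(U)={5,6,7,8} D(Z)={4,7}: W {4,7,8}->{}; U {5,6,7,8}->{}; Z {4,7}->{} => REVISION
Total revisions = 2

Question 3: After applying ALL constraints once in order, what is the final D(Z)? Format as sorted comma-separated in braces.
Constraint 1 (Z < U) on D(Z)={4,7,8,9} D(U)={4,5,6,7,8}: Z {4,7,8,9}->{4,7}; U {4,5,6,7,8}->{5,6,7,8}
Constraint 2 (Z != U) on D(Z)={4,7} D(U)={5,6,7,8}: no change
Constraint 3 (Z != U) on D(Z)={4,7} D(U)={5,6,7,8}: no change
Constraint 4 (W + U = Z) on D(W)={4,7,8} D(U)={5,6,7,8} D(Z)={4,7}: W {4,7,8}->{}; U {5,6,7,8}->{}; Z {4,7}->{}
So after all 4 constraints: D(Z) = {}

Answer: {}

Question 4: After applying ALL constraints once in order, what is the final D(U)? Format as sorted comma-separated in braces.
Answer: {}

Derivation:
Constraint 1 (Z < U) on D(Z)={4,7,8,9} D(U)={4,5,6,7,8}: Z {4,7,8,9}->{4,7}; U {4,5,6,7,8}->{5,6,7,8}
Constraint 2 (Z != U) on D(Z)={4,7} D(U)={5,6,7,8}: no change
Constraint 3 (Z != U) on D(Z)={4,7} D(U)={5,6,7,8}: no change
Constraint 4 (W + U = Z) on D(W)={4,7,8} D(U)={5,6,7,8} D(Z)={4,7}: W {4,7,8}->{}; U {5,6,7,8}->{}; Z {4,7}->{}
So after all 4 constraints: D(U) = {}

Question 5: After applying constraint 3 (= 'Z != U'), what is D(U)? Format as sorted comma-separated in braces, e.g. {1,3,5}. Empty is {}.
Constraint 1 (Z < U) on D(Z)={4,7,8,9} D(U)={4,5,6,7,8}: Z {4,7,8,9}->{4,7}; U {4,5,6,7,8}->{5,6,7,8}
Constraint 2 (Z != U) on D(Z)={4,7} D(U)={5,6,7,8}: no change
Constraint 3 (Z != U) on D(Z)={4,7} D(U)={5,6,7,8}: no change
So after constraint 3: D(U) = {5,6,7,8}

Answer: {5,6,7,8}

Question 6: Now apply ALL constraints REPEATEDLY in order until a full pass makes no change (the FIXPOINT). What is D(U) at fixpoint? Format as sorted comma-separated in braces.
pass 0 (initial): D(U)={4,5,6,7,8}
pass 1: U {4,5,6,7,8}->{}; W {4,7,8}->{}; Z {4,7,8,9}->{}
pass 2: no change
Fixpoint after 2 passes: D(U) = {}

Answer: {}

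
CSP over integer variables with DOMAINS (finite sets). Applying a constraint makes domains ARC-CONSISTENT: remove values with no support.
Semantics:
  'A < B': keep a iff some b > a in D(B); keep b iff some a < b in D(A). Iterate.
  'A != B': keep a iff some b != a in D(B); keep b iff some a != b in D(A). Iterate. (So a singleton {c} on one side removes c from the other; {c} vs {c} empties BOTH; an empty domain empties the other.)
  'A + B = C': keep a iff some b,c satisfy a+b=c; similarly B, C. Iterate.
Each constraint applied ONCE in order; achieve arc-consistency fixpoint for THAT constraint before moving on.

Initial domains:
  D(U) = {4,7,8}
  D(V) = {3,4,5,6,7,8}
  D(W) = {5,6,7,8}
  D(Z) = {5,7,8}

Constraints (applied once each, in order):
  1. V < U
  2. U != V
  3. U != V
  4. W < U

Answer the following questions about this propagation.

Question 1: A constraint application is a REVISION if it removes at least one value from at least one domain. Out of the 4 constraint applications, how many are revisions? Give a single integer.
Constraint 1 (V < U) on D(V)={3,4,5,6,7,8} D(U)={4,7,8}: V {3,4,5,6,7,8}->{3,4,5,6,7} => REVISION
Constraint 2 (U != V) on D(U)={4,7,8} D(V)={3,4,5,6,7}: no change => not a revision
Constraint 3 (U != V) on D(U)={4,7,8} D(V)={3,4,5,6,7}: no change => not a revision
Constraint 4 (W < U) on D(W)={5,6,7,8} D(U)={4,7,8}: W {5,6,7,8}->{5,6,7}; U {4,7,8}->{7,8} => REVISION
Total revisions = 2

Answer: 2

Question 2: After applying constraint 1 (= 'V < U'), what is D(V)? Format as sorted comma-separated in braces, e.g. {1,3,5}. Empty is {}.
Answer: {3,4,5,6,7}

Derivation:
Constraint 1 (V < U) on D(V)={3,4,5,6,7,8} D(U)={4,7,8}: V {3,4,5,6,7,8}->{3,4,5,6,7}
So after constraint 1: D(V) = {3,4,5,6,7}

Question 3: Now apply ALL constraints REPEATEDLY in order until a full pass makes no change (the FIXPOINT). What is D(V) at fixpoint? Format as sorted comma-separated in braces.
pass 0 (initial): D(V)={3,4,5,6,7,8}
pass 1: U {4,7,8}->{7,8}; V {3,4,5,6,7,8}->{3,4,5,6,7}; W {5,6,7,8}->{5,6,7}
pass 2: no change
Fixpoint after 2 passes: D(V) = {3,4,5,6,7}

Answer: {3,4,5,6,7}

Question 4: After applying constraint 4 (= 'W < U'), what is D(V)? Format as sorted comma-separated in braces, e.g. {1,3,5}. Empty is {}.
Constraint 1 (V < U) on D(V)={3,4,5,6,7,8} D(U)={4,7,8}: V {3,4,5,6,7,8}->{3,4,5,6,7}
Constraint 2 (U != V) on D(U)={4,7,8} D(V)={3,4,5,6,7}: no change
Constraint 3 (U != V) on D(U)={4,7,8} D(V)={3,4,5,6,7}: no change
Constraint 4 (W < U) on D(W)={5,6,7,8} D(U)={4,7,8}: W {5,6,7,8}->{5,6,7}; U {4,7,8}->{7,8}
So after constraint 4: D(V) = {3,4,5,6,7}

Answer: {3,4,5,6,7}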